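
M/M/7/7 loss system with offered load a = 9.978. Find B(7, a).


B(c,a) = (a^c/c!) / Σ_{k=0}^{c} a^k/k!
a^7/7! = 1953.772357
Σ terms (k=0..7): 1.00000 + 9.97800 + 49.78024 + 165.56908 + 413.01208 + 824.20691 + 1370.65609 + 1953.77236 = 4787.974772
B = 1953.772357/4787.974772 = 0.408058

Final: 0.408058


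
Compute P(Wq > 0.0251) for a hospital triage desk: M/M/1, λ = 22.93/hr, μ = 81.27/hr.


ρ = 22.93/81.27 = 0.2821
P(Wq > t) = ρ·e^{−(μ−λ)t} = 0.2821·e^{−1.4643}
= 0.2821·0.231232 = 0.065241

Final: 0.065241


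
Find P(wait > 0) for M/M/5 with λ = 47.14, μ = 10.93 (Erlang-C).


a = λ/μ = 4.3129; ρ = a/5 = 0.8626
P₀ = 0.007525 (from M/M/c formula)
C(c,a) = [a^c/(c!(1−ρ))]·P₀ = [1492.26888/(120·0.1374)]·0.007525
= 90.49322·0.007525 = 0.680942

Final: 0.680942


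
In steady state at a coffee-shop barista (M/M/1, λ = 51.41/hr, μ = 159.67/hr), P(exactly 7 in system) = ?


ρ = 51.41/159.67 = 0.3220
P_n = (1−ρ)·ρ^n = (1 − 0.3220)·0.3220^7 = 0.6780·0.0003587 = 0.0002432

Final: 0.0002432


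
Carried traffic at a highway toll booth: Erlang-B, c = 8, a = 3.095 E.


B(8,3.095) = 0.009498 (Erlang-B)
Carried load = a(1 − B) = 3.095·(1 − 0.009498) = 3.095·0.990502 = 3.0656 E

Final: 3.0656 Erlangs


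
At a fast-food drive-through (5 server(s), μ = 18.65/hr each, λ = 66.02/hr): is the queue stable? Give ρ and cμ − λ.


Total capacity cμ = 5·18.65 = 93.25/hr
ρ = λ/(cμ) = 66.02/93.25 = 0.7080
Stable ⇔ ρ < 1: YES
Spare capacity = cμ − λ = 93.25 − 66.02 = 27.23/hr

Final: ρ = 0.7080; stable; margin = 27.23/hr


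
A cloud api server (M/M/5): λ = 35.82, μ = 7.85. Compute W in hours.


a = 4.5631; ρ = 0.9126; P₀ = 0.004193
Lq = P₀·a^c·ρ/(c!(1−ρ)²) = 8.25954
Wq = Lq/λ = 8.25954/35.82 = 0.23058 hr
W = Wq + 1/μ = 0.23058 + 0.12739 = 0.35797 hr

Final: 0.35797 hr


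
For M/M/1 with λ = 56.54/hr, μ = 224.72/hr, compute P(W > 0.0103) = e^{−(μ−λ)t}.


W ~ Exponential(μ−λ) for M/M/1.
μ − λ = 224.72 − 56.54 = 168.1800
P(W > t) = e^{−(μ−λ)t} = e^{−1.7323} = 0.176885

Final: 0.176885


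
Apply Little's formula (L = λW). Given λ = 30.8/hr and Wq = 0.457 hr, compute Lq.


Lq = λWq = 30.8·0.457 = 14.0756

Final: 14.0756


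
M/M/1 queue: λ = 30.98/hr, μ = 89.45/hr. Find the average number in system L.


ρ = λ/μ = 30.98/89.45 = 0.3463
L = ρ/(1−ρ) = 0.3463/(1 − 0.3463) = 0.3463/0.6537 = 0.5298

Final: 0.5298


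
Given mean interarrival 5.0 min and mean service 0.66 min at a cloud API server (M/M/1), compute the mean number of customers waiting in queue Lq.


λ = 60/5.0 = 12.0000 /hr
μ = 60/0.66 = 90.9091 /hr
ρ = λ/μ = 12.0000/90.9091 = 0.1320
Lq = ρ²/(1−ρ) = 0.01742/0.8680 = 0.02007

Final: 0.02007


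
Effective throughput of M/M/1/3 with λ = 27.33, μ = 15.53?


ρ = 1.7598; P_K = (1−ρ)ρ^3/(1−ρ^4) = 0.482016
λ_eff = λ(1 − P_K) = 27.33·(1 − 0.482016) = 27.33·0.517984 = 14.1565 /hr

Final: 14.1565 /hr


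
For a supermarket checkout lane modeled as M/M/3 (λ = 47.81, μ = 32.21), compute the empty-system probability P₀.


a = λ/μ = 47.81/32.21 = 1.4843; ρ = a/c = 0.4948
Σ_{k=0}^{2} a^k/k! (terms k=0..2) = 1.00000 + 1.48432 + 1.10161 = 3.58593
Tail: a^3/(3!(1−ρ)) = 3.27027/(6·0.5052) = 1.07882
P₀ = 1/(3.58593 + 1.07882) = 1/4.66474 = 0.214374

Final: 0.214374


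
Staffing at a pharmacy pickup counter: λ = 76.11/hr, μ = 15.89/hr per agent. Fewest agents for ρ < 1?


Stability requires cμ > λ ⇔ c > λ/μ.
λ/μ = 76.11/15.89 = 4.7898
Minimum integer c = ⌊4.7898⌋ + 1 = 5
Check: 5·15.89 = 79.45 > 76.11, while 4·15.89 = 63.56 ≤ 76.11

Final: 5 servers


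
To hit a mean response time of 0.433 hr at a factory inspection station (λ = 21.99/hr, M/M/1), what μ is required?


W = 1/(μ−λ) ⇒ μ − λ = 1/W = 1/0.433 = 2.3095
μ = λ + 1/W = 21.99 + 2.3095 = 24.2995 per hr

Final: 24.2995 /hr


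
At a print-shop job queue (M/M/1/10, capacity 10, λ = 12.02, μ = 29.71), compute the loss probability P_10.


ρ = λ/μ = 12.02/29.71 = 0.4046
P_K = (1−ρ)ρ^K/(1−ρ^(K+1)) = (0.5954·0.0001175)/(1 − 0.00004754)
= 0.00006996/0.999952 = 0.00006996

Final: 0.00006996


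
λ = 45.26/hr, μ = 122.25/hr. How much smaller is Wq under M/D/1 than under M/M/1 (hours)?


ρ = 45.26/122.25 = 0.3702
Wq(M/M/1) = ρ/(μ−λ) = 0.3702/76.99 = 0.004809 hr
Wq(M/D/1) = ρ/(2(μ−λ)) = 0.002404 hr
Savings = 0.004809 − 0.002404 = 0.002404 hr

Final: 0.002404 hr


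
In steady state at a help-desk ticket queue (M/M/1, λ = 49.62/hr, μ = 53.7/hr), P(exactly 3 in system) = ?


ρ = 49.62/53.7 = 0.9240
P_n = (1−ρ)·ρ^n = (1 − 0.9240)·0.9240^3 = 0.07598·0.788946 = 0.059942

Final: 0.059942


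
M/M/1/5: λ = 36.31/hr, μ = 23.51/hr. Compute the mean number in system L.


ρ = 36.31/23.51 = 1.5444
L = ρ[1 − (K+1)ρ^K + Kρ^(K+1)] / [(1−ρ)(1−ρ^(K+1))]
Numerator: 1.5444·(1 − 6·8.787556 + 5·13.571933) = 24.918655
Denominator: (-0.5444)·(-12.571933) = 6.844779
L = 24.918655/6.844779 = 3.6405

Final: 3.6405


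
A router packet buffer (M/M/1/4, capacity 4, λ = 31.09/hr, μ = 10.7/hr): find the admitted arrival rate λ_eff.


ρ = 2.9056; P_K = (1−ρ)ρ^4/(1−ρ^5) = 0.659020
λ_eff = λ(1 − P_K) = 31.09·(1 − 0.659020) = 31.09·0.340980 = 10.6011 /hr

Final: 10.6011 /hr


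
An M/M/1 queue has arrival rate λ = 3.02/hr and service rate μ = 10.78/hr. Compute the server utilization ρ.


ρ = λ/μ = 3.02/10.78 = 0.2801

Final: 0.2801


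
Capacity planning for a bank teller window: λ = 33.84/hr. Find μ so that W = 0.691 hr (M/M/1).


W = 1/(μ−λ) ⇒ μ − λ = 1/W = 1/0.691 = 1.4472
μ = λ + 1/W = 33.84 + 1.4472 = 35.2872 per hr

Final: 35.2872 /hr


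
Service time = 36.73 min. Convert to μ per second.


μ = 1/(service time) in consistent units.
1 second = 0.0166667 min, so μ = 0.0166667/36.73 = 0.0004538 per second

Final: 0.0004538 /sec


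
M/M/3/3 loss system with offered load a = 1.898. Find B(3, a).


B(c,a) = (a^c/c!) / Σ_{k=0}^{c} a^k/k!
a^3/3! = 1.139560
Σ terms (k=0..3): 1.00000 + 1.89800 + 1.80120 + 1.13956 = 5.838762
B = 1.139560/5.838762 = 0.195172

Final: 0.195172


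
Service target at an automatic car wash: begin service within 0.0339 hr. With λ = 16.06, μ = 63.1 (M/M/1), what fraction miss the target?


ρ = 16.06/63.1 = 0.2545
P(Wq > t) = ρ·e^{−(μ−λ)t} = 0.2545·e^{−1.5947}
= 0.2545·0.202978 = 0.051661

Final: 0.051661


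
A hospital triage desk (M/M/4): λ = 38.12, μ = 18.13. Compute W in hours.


a = 2.1026; ρ = 0.5256; P₀ = 0.116563
Lq = P₀·a^c·ρ/(c!(1−ρ)²) = 0.22175
Wq = Lq/λ = 0.22175/38.12 = 0.005817 hr
W = Wq + 1/μ = 0.005817 + 0.05516 = 0.06097 hr

Final: 0.06097 hr


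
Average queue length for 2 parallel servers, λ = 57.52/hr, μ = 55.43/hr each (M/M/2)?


a = λ/μ = 1.0377; ρ = a/2 = 0.5189
P₀ = 0.316783
Lq = P₀·a^c·ρ / (c!·(1−ρ)²) = 0.316783·1.07683·0.5189/(2·0.23150)
= 0.38227

Final: 0.38227


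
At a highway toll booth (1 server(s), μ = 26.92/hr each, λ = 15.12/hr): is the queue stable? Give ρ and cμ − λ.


Total capacity cμ = 1·26.92 = 26.92/hr
ρ = λ/(cμ) = 15.12/26.92 = 0.5617
Stable ⇔ ρ < 1: YES
Spare capacity = cμ − λ = 26.92 − 15.12 = 11.80/hr

Final: ρ = 0.5617; stable; margin = 11.80/hr


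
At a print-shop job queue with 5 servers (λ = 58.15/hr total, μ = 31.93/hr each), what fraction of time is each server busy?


ρ = λ/(cμ) = 58.15/(5·31.93) = 58.15/159.65 = 0.3642

Final: 0.3642


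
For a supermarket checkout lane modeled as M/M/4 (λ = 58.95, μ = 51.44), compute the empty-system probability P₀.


a = λ/μ = 58.95/51.44 = 1.1460; ρ = a/c = 0.2865
Σ_{k=0}^{3} a^k/k! (terms k=0..3) = 1.00000 + 1.14600 + 0.65665 + 0.25084 = 3.05349
Tail: a^4/(4!(1−ρ)) = 1.72477/(24·0.7135) = 0.10072
P₀ = 1/(3.05349 + 0.10072) = 1/3.15421 = 0.317037

Final: 0.317037


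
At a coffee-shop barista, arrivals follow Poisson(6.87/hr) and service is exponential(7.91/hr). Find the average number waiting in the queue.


ρ = 6.87/7.91 = 0.8685
Lq = ρ²/(1−ρ) = 0.7543/0.1315 = 5.7372

Final: 5.7372


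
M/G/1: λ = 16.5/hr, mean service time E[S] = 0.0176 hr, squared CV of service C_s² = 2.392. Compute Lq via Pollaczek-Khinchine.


ρ = λ·E[S] = 16.5·0.0176 = 0.2904
Lq = ρ²(1+C_s²)/(2(1−ρ)) = 0.08433·(1+2.392)/(2·0.7096)
= 0.08433·3.3920/1.4192 = 0.20156

Final: 0.20156


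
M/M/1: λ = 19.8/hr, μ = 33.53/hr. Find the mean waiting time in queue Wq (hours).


ρ = 19.8/33.53 = 0.5905
Wq = ρ/(μ−λ) = 0.5905/(33.53 − 19.8) = 0.5905/13.73 = 0.04301 hr

Final: 0.04301 hr


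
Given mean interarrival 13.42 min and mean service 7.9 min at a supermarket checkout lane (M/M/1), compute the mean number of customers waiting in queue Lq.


λ = 60/13.42 = 4.4709 /hr
μ = 60/7.9 = 7.5949 /hr
ρ = λ/μ = 4.4709/7.5949 = 0.5887
Lq = ρ²/(1−ρ) = 0.3465/0.4113 = 0.8425

Final: 0.8425


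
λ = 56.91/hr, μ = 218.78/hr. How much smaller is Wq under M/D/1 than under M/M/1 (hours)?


ρ = 56.91/218.78 = 0.2601
Wq(M/M/1) = ρ/(μ−λ) = 0.2601/161.87 = 0.001607 hr
Wq(M/D/1) = ρ/(2(μ−λ)) = 0.0008035 hr
Savings = 0.001607 − 0.0008035 = 0.0008035 hr

Final: 0.0008035 hr


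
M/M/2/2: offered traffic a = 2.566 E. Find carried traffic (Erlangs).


B(2,2.566) = 0.480037 (Erlang-B)
Carried load = a(1 − B) = 2.566·(1 − 0.480037) = 2.566·0.519963 = 1.3342 E

Final: 1.3342 Erlangs


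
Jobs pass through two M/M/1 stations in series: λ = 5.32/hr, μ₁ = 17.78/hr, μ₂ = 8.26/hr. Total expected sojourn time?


Each node sees arrival rate λ = 5.32/hr (tandem ⇒ throughput preserved).
W₁ = 1/(μ₁−λ) = 1/(17.78−5.32) = 0.08026 hr
W₂ = 1/(μ₂−λ) = 1/(8.26−5.32) = 0.34014 hr
W_total = W₁ + W₂ = 0.08026 + 0.34014 = 0.42039 hr

Final: 0.42039 hr


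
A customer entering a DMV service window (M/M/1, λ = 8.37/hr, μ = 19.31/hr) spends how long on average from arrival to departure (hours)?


W = 1/(μ−λ) = 1/(19.31 − 8.37) = 1/10.94 = 0.09141 hr

Final: 0.09141 hr


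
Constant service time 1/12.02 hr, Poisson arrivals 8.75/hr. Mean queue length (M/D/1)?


ρ = 8.75/12.02 = 0.7280
M/D/1: Lq = ρ²/(2(1−ρ)) = 0.5299/(2·0.2720) = 0.97394

Final: 0.97394


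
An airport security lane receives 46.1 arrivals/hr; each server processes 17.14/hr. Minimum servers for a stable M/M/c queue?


Stability requires cμ > λ ⇔ c > λ/μ.
λ/μ = 46.1/17.14 = 2.6896
Minimum integer c = ⌊2.6896⌋ + 1 = 3
Check: 3·17.14 = 51.42 > 46.1, while 2·17.14 = 34.28 ≤ 46.1

Final: 3 servers


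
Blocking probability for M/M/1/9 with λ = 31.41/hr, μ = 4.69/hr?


ρ = λ/μ = 31.41/4.69 = 6.6972
P_K = (1−ρ)ρ^K/(1−ρ^(K+1)) = (-5.6972·27105401.405111)/(1 − 181531057.171544)
= -154425655.766433/-181531056.171544 = 0.850685

Final: 0.850685


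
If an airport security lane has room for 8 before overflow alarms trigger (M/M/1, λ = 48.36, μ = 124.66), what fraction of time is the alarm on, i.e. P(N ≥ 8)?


ρ = 48.36/124.66 = 0.3879
P(N ≥ n) = ρ^n = 0.3879^8 = 0.0005129

Final: 0.0005129


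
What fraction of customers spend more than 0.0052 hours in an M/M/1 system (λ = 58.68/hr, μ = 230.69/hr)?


W ~ Exponential(μ−λ) for M/M/1.
μ − λ = 230.69 − 58.68 = 172.0100
P(W > t) = e^{−(μ−λ)t} = e^{−0.8945} = 0.408832

Final: 0.408832


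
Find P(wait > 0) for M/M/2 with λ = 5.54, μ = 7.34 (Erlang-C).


a = λ/μ = 0.7548; ρ = a/2 = 0.3774
P₀ = 0.452028 (from M/M/c formula)
C(c,a) = [a^c/(c!(1−ρ))]·P₀ = [0.56968/(2·0.6226)]·0.452028
= 0.45749·0.452028 = 0.206796

Final: 0.206796


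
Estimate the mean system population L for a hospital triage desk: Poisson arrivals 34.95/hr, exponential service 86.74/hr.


ρ = λ/μ = 34.95/86.74 = 0.4029
L = ρ/(1−ρ) = 0.4029/(1 − 0.4029) = 0.4029/0.5971 = 0.6748

Final: 0.6748


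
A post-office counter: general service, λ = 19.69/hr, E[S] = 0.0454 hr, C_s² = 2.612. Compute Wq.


ρ = λ·E[S] = 19.69·0.0454 = 0.8939
E[S²] = E[S]²(1+C_s²) = 0.0454²·(1+2.612) = 0.007445
Wq = λ·E[S²]/(2(1−ρ)) = 19.69·0.007445/(2·0.1061) = 0.69098 hr

Final: 0.69098 hr


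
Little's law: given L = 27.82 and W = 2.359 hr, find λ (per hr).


λ = L/W = 27.82/2.359 = 11.7931 /hr

Final: 11.7931 /hr


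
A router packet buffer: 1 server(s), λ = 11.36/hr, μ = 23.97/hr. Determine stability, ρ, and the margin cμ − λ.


Total capacity cμ = 1·23.97 = 23.97/hr
ρ = λ/(cμ) = 11.36/23.97 = 0.4739
Stable ⇔ ρ < 1: YES
Spare capacity = cμ − λ = 23.97 − 11.36 = 12.61/hr

Final: ρ = 0.4739; stable; margin = 12.61/hr


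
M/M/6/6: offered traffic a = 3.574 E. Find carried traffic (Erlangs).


B(6,3.574) = 0.087393 (Erlang-B)
Carried load = a(1 − B) = 3.574·(1 − 0.087393) = 3.574·0.912607 = 3.2617 E

Final: 3.2617 Erlangs


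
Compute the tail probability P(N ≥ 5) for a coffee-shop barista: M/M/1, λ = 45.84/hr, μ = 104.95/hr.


ρ = 45.84/104.95 = 0.4368
P(N ≥ n) = ρ^n = 0.4368^5 = 0.015897

Final: 0.015897


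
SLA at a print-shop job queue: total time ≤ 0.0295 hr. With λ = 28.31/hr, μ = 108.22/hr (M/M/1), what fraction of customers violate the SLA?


W ~ Exponential(μ−λ) for M/M/1.
μ − λ = 108.22 − 28.31 = 79.9100
P(W > t) = e^{−(μ−λ)t} = e^{−2.3573} = 0.094671

Final: 0.094671


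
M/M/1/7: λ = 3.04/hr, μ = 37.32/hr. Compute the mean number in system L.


ρ = 3.04/37.32 = 0.08146
L = ρ[1 − (K+1)ρ^K + Kρ^(K+1)] / [(1−ρ)(1−ρ^(K+1))]
Numerator: 0.08146·(1 − 8·0.00000002380 + 7·0.000000001938) = 0.081458
Denominator: (0.9185)·(1.000000) = 0.918542
L = 0.081458/0.918542 = 0.08868

Final: 0.08868


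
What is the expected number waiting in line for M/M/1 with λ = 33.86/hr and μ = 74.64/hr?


ρ = 33.86/74.64 = 0.4536
Lq = ρ²/(1−ρ) = 0.2058/0.5464 = 0.3767

Final: 0.3767


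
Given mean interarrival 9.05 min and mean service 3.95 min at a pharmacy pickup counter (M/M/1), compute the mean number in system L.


λ = 60/9.05 = 6.6298 /hr
μ = 60/3.95 = 15.1899 /hr
ρ = λ/μ = 6.6298/15.1899 = 0.4365
L = ρ/(1−ρ) = 0.4365/0.5635 = 0.7745

Final: 0.7745


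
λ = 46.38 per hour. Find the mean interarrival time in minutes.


Mean interarrival time = 1/λ = 1/46.38 hour = 0.02156 hour
In minutes: 0.02156 × 60 = 1.2937 min

Final: 1.2937 min


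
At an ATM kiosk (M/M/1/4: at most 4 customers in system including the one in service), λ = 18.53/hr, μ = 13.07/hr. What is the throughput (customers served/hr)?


ρ = 1.4178; P_K = (1−ρ)ρ^4/(1−ρ^5) = 0.356980
λ_eff = λ(1 − P_K) = 18.53·(1 − 0.356980) = 18.53·0.643020 = 11.9152 /hr

Final: 11.9152 /hr


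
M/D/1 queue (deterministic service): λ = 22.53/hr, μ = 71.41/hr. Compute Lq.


ρ = 22.53/71.41 = 0.3155
M/D/1: Lq = ρ²/(2(1−ρ)) = 0.09954/(2·0.6845) = 0.07271

Final: 0.07271


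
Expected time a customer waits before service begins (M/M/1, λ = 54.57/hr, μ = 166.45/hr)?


ρ = 54.57/166.45 = 0.3278
Wq = ρ/(μ−λ) = 0.3278/(166.45 − 54.57) = 0.3278/111.88 = 0.002930 hr

Final: 0.002930 hr


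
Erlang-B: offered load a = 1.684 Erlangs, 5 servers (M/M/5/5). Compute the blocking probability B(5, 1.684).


B(c,a) = (a^c/c!) / Σ_{k=0}^{c} a^k/k!
a^5/5! = 0.112857
Σ terms (k=0..5): 1.00000 + 1.68400 + 1.41793 + 0.79593 + 0.33509 + 0.11286 = 5.345802
B = 0.112857/5.345802 = 0.021111

Final: 0.021111


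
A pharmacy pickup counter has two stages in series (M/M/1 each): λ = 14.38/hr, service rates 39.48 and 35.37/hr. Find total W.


Each node sees arrival rate λ = 14.38/hr (tandem ⇒ throughput preserved).
W₁ = 1/(μ₁−λ) = 1/(39.48−14.38) = 0.03984 hr
W₂ = 1/(μ₂−λ) = 1/(35.37−14.38) = 0.04764 hr
W_total = W₁ + W₂ = 0.03984 + 0.04764 = 0.08748 hr

Final: 0.08748 hr


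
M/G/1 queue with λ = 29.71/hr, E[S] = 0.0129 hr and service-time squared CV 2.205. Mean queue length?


ρ = λ·E[S] = 29.71·0.0129 = 0.3833
Lq = ρ²(1+C_s²)/(2(1−ρ)) = 0.1469·(1+2.205)/(2·0.6167)
= 0.1469·3.2050/1.2335 = 0.38166

Final: 0.38166


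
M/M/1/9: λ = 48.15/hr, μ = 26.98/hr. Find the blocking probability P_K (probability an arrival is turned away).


ρ = λ/μ = 48.15/26.98 = 1.7847
P_K = (1−ρ)ρ^K/(1−ρ^(K+1)) = (-0.7847·183.649231)/(1 − 327.750574)
= -144.101343/-326.750574 = 0.441013

Final: 0.441013


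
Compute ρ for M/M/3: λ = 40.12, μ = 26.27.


ρ = λ/(cμ) = 40.12/(3·26.27) = 40.12/78.81 = 0.5091

Final: 0.5091


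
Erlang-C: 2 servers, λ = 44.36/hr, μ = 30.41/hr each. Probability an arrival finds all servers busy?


a = λ/μ = 1.4587; ρ = a/2 = 0.7294
P₀ = 0.156494 (from M/M/c formula)
C(c,a) = [a^c/(c!(1−ρ))]·P₀ = [2.12790/(2·0.2706)]·0.156494
= 3.93131·0.156494 = 0.615224

Final: 0.615224


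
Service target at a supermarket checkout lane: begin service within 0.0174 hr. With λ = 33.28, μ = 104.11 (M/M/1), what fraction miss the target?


ρ = 33.28/104.11 = 0.3197
P(Wq > t) = ρ·e^{−(μ−λ)t} = 0.3197·e^{−1.2324}
= 0.3197·0.291580 = 0.093207

Final: 0.093207


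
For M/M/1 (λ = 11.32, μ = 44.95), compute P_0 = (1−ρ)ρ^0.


ρ = 11.32/44.95 = 0.2518
P_n = (1−ρ)·ρ^n = (1 − 0.2518)·0.2518^0 = 0.7482·1.000000 = 0.748165

Final: 0.748165


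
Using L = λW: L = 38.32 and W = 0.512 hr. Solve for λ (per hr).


λ = L/W = 38.32/0.512 = 74.8438 /hr

Final: 74.8438 /hr


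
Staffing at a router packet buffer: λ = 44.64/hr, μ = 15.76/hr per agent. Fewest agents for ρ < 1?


Stability requires cμ > λ ⇔ c > λ/μ.
λ/μ = 44.64/15.76 = 2.8325
Minimum integer c = ⌊2.8325⌋ + 1 = 3
Check: 3·15.76 = 47.28 > 44.64, while 2·15.76 = 31.52 ≤ 44.64

Final: 3 servers


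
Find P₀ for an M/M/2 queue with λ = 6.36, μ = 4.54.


a = λ/μ = 6.36/4.54 = 1.4009; ρ = a/c = 0.7004
Σ_{k=0}^{1} a^k/k! (terms k=0..1) = 1.00000 + 1.40088 = 2.40088
Tail: a^2/(2!(1−ρ)) = 1.96247/(2·0.2996) = 3.27559
P₀ = 1/(2.40088 + 3.27559) = 1/5.67647 = 0.176166

Final: 0.176166


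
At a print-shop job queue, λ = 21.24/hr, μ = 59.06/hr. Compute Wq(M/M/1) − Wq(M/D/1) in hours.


ρ = 21.24/59.06 = 0.3596
Wq(M/M/1) = ρ/(μ−λ) = 0.3596/37.82 = 0.009509 hr
Wq(M/D/1) = ρ/(2(μ−λ)) = 0.004755 hr
Savings = 0.009509 − 0.004755 = 0.004755 hr

Final: 0.004755 hr


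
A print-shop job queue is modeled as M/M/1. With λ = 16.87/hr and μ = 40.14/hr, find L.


ρ = λ/μ = 16.87/40.14 = 0.4203
L = ρ/(1−ρ) = 0.4203/(1 − 0.4203) = 0.4203/0.5797 = 0.7250

Final: 0.7250


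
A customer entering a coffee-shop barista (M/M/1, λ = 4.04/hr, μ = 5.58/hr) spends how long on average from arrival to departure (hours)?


W = 1/(μ−λ) = 1/(5.58 − 4.04) = 1/1.54 = 0.6494 hr

Final: 0.6494 hr


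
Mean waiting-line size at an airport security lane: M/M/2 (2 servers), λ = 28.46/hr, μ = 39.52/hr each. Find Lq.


a = λ/μ = 0.7201; ρ = a/2 = 0.3601
P₀ = 0.470512
Lq = P₀·a^c·ρ / (c!·(1−ρ)²) = 0.470512·0.51860·0.3601/(2·0.40951)
= 0.10728

Final: 0.10728


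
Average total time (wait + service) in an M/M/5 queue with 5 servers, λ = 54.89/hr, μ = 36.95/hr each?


a = 1.4855; ρ = 0.2971; P₀ = 0.226042
Lq = P₀·a^c·ρ/(c!(1−ρ)²) = 0.008195
Wq = Lq/λ = 0.008195/54.89 = 0.0001493 hr
W = Wq + 1/μ = 0.0001493 + 0.02706 = 0.02721 hr

Final: 0.02721 hr


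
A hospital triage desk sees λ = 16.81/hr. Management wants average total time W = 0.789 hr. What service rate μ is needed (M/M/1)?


W = 1/(μ−λ) ⇒ μ − λ = 1/W = 1/0.789 = 1.2674
μ = λ + 1/W = 16.81 + 1.2674 = 18.0774 per hr

Final: 18.0774 /hr


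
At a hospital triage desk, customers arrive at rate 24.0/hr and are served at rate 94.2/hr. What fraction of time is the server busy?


ρ = λ/μ = 24.0/94.2 = 0.2548

Final: 0.2548


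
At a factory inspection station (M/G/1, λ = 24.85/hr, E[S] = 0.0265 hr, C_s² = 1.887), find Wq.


ρ = λ·E[S] = 24.85·0.0265 = 0.6585
E[S²] = E[S]²(1+C_s²) = 0.0265²·(1+1.887) = 0.002027
Wq = λ·E[S²]/(2(1−ρ)) = 24.85·0.002027/(2·0.3415) = 0.07377 hr

Final: 0.07377 hr


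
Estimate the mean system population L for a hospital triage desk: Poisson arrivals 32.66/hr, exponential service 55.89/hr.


ρ = λ/μ = 32.66/55.89 = 0.5844
L = ρ/(1−ρ) = 0.5844/(1 − 0.5844) = 0.5844/0.4156 = 1.4059

Final: 1.4059


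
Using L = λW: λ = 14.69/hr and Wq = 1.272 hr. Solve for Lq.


Lq = λWq = 14.69·1.272 = 18.6857

Final: 18.6857


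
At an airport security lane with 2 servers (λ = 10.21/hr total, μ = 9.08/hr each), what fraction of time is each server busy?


ρ = λ/(cμ) = 10.21/(2·9.08) = 10.21/18.16 = 0.5622

Final: 0.5622


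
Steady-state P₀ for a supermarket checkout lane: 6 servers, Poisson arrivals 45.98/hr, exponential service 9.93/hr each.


a = λ/μ = 45.98/9.93 = 4.6304; ρ = a/c = 0.7717
Σ_{k=0}^{5} a^k/k! (terms k=0..5) = 1.00000 + 4.63041 + 10.72036 + 16.54657 + 19.15436 + 17.73852 = 69.79022
Tail: a^6/(6!(1−ρ)) = 9856.39979/(720·0.2283) = 59.97184
P₀ = 1/(69.79022 + 59.97184) = 1/129.76206 = 0.007706

Final: 0.007706


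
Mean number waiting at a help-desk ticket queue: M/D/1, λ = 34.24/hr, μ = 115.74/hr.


ρ = 34.24/115.74 = 0.2958
M/D/1: Lq = ρ²/(2(1−ρ)) = 0.08752/(2·0.7042) = 0.06214

Final: 0.06214


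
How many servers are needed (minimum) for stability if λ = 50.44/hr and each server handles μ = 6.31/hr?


Stability requires cμ > λ ⇔ c > λ/μ.
λ/μ = 50.44/6.31 = 7.9937
Minimum integer c = ⌊7.9937⌋ + 1 = 8
Check: 8·6.31 = 50.48 > 50.44, while 7·6.31 = 44.17 ≤ 50.44

Final: 8 servers


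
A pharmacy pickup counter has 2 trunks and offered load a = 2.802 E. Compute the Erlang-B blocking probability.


B(c,a) = (a^c/c!) / Σ_{k=0}^{c} a^k/k!
a^2/2! = 3.925602
Σ terms (k=0..2): 1.00000 + 2.80200 + 3.92560 = 7.727602
B = 3.925602/7.727602 = 0.507997

Final: 0.507997


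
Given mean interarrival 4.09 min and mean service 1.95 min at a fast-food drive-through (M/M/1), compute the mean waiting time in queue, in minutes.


λ = 60/4.09 = 14.6699 /hr
μ = 60/1.95 = 30.7692 /hr
ρ = λ/μ = 14.6699/30.7692 = 0.4768
Wq = ρ/(μ−λ) = 0.4768/(30.7692−14.6699) = 0.02961 hr
In minutes: 0.02961·60 = 1.777 min

Final: 1.777 min


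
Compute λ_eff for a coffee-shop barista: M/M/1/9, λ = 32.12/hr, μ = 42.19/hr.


ρ = 0.7613; P_K = (1−ρ)ρ^9/(1−ρ^10) = 0.021943
λ_eff = λ(1 − P_K) = 32.12·(1 − 0.021943) = 32.12·0.978057 = 31.4152 /hr

Final: 31.4152 /hr


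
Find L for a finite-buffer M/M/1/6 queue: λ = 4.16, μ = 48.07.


ρ = 4.16/48.07 = 0.08654
L = ρ[1 − (K+1)ρ^K + Kρ^(K+1)] / [(1−ρ)(1−ρ^(K+1))]
Numerator: 0.08654·(1 − 7·0.0000004201 + 6·0.00000003635) = 0.086540
Denominator: (0.9135)·(1.000000) = 0.913460
L = 0.086540/0.913460 = 0.09474

Final: 0.09474


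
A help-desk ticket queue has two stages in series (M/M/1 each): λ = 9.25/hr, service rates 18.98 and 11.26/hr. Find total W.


Each node sees arrival rate λ = 9.25/hr (tandem ⇒ throughput preserved).
W₁ = 1/(μ₁−λ) = 1/(18.98−9.25) = 0.10277 hr
W₂ = 1/(μ₂−λ) = 1/(11.26−9.25) = 0.49751 hr
W_total = W₁ + W₂ = 0.10277 + 0.49751 = 0.60029 hr

Final: 0.60029 hr


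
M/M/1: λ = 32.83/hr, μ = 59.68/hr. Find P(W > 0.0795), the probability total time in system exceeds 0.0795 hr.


W ~ Exponential(μ−λ) for M/M/1.
μ − λ = 59.68 − 32.83 = 26.8500
P(W > t) = e^{−(μ−λ)t} = e^{−2.1346} = 0.118295

Final: 0.118295


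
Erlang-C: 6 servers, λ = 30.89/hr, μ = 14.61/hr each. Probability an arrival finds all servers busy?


a = λ/μ = 2.1143; ρ = a/6 = 0.3524
P₀ = 0.120467 (from M/M/c formula)
C(c,a) = [a^c/(c!(1−ρ))]·P₀ = [89.33181/(720·0.6476)]·0.120467
= 0.19158·0.120467 = 0.023079

Final: 0.023079


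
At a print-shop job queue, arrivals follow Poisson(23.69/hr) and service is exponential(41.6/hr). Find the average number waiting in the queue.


ρ = 23.69/41.6 = 0.5695
Lq = ρ²/(1−ρ) = 0.3243/0.4305 = 0.7533

Final: 0.7533


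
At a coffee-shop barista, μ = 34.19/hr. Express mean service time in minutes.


Mean service time = 1/μ = 1/34.19 hour = 0.02925 hour
In minutes: 0.02925 × 60 = 1.7549 min

Final: 1.7549 min


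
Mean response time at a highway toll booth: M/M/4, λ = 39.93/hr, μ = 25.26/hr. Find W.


a = 1.5808; ρ = 0.3952; P₀ = 0.203307
Lq = P₀·a^c·ρ/(c!(1−ρ)²) = 0.05714
Wq = Lq/λ = 0.05714/39.93 = 0.001431 hr
W = Wq + 1/μ = 0.001431 + 0.03959 = 0.04102 hr

Final: 0.04102 hr


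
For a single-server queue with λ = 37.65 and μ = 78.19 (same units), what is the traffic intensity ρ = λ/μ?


ρ = λ/μ = 37.65/78.19 = 0.4815

Final: 0.4815


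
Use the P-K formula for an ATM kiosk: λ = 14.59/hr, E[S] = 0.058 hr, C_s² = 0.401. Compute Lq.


ρ = λ·E[S] = 14.59·0.058 = 0.8462
Lq = ρ²(1+C_s²)/(2(1−ρ)) = 0.7161·(1+0.401)/(2·0.1538)
= 0.7161·1.4010/0.3076 = 3.26193

Final: 3.26193


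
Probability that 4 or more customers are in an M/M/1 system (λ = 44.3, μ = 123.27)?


ρ = 44.3/123.27 = 0.3594
P(N ≥ n) = ρ^n = 0.3594^4 = 0.016680

Final: 0.016680


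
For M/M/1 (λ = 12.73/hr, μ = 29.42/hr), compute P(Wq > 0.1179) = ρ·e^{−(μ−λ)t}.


ρ = 12.73/29.42 = 0.4327
P(Wq > t) = ρ·e^{−(μ−λ)t} = 0.4327·e^{−1.9678}
= 0.4327·0.139771 = 0.060479

Final: 0.060479


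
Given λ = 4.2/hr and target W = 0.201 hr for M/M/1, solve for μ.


W = 1/(μ−λ) ⇒ μ − λ = 1/W = 1/0.201 = 4.9751
μ = λ + 1/W = 4.2 + 4.9751 = 9.1751 per hr

Final: 9.1751 /hr


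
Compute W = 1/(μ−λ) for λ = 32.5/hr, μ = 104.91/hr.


W = 1/(μ−λ) = 1/(104.91 − 32.5) = 1/72.41 = 0.01381 hr

Final: 0.01381 hr


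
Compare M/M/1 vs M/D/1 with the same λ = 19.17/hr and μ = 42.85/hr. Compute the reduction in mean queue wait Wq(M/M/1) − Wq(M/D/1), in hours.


ρ = 19.17/42.85 = 0.4474
Wq(M/M/1) = ρ/(μ−λ) = 0.4474/23.68 = 0.01889 hr
Wq(M/D/1) = ρ/(2(μ−λ)) = 0.009446 hr
Savings = 0.01889 − 0.009446 = 0.009446 hr

Final: 0.009446 hr


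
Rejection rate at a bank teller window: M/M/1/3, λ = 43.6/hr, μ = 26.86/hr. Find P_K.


ρ = λ/μ = 43.6/26.86 = 1.6232
P_K = (1−ρ)ρ^K/(1−ρ^(K+1)) = (-0.6232·4.277022)/(1 − 6.942596)
= -2.665575/-5.942596 = 0.448554

Final: 0.448554


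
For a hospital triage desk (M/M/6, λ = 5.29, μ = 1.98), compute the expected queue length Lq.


a = λ/μ = 2.6717; ρ = a/6 = 0.4453
P₀ = 0.068553
Lq = P₀·a^c·ρ / (c!·(1−ρ)²) = 0.068553·363.69966·0.4453/(720·0.30771)
= 0.05011

Final: 0.05011


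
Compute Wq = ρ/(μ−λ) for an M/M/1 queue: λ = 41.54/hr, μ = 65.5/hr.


ρ = 41.54/65.5 = 0.6342
Wq = ρ/(μ−λ) = 0.6342/(65.5 − 41.54) = 0.6342/23.96 = 0.02647 hr

Final: 0.02647 hr


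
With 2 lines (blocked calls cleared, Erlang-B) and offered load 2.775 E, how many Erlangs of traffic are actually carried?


B(2,2.775) = 0.504938 (Erlang-B)
Carried load = a(1 − B) = 2.775·(1 − 0.504938) = 2.775·0.495062 = 1.3738 E

Final: 1.3738 Erlangs


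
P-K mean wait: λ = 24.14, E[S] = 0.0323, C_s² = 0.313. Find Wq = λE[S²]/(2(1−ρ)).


ρ = λ·E[S] = 24.14·0.0323 = 0.7797
E[S²] = E[S]²(1+C_s²) = 0.0323²·(1+0.313) = 0.001370
Wq = λ·E[S²]/(2(1−ρ)) = 24.14·0.001370/(2·0.2203) = 0.07506 hr

Final: 0.07506 hr


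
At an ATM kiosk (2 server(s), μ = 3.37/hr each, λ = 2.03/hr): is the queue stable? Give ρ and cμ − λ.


Total capacity cμ = 2·3.37 = 6.74/hr
ρ = λ/(cμ) = 2.03/6.74 = 0.3012
Stable ⇔ ρ < 1: YES
Spare capacity = cμ − λ = 6.74 − 2.03 = 4.71/hr

Final: ρ = 0.3012; stable; margin = 4.71/hr


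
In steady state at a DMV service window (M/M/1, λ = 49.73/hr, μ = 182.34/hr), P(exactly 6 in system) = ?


ρ = 49.73/182.34 = 0.2727
P_n = (1−ρ)·ρ^n = (1 − 0.2727)·0.2727^6 = 0.7273·0.0004115 = 0.0002993

Final: 0.0002993


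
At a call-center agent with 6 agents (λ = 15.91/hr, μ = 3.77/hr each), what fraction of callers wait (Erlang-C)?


a = λ/μ = 4.2202; ρ = a/6 = 0.7034
P₀ = 0.012908 (from M/M/c formula)
C(c,a) = [a^c/(c!(1−ρ))]·P₀ = [5649.01824/(720·0.2966)]·0.012908
= 26.44908·0.012908 = 0.341403

Final: 0.341403


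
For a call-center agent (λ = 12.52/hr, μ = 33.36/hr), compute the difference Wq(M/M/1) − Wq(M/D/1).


ρ = 12.52/33.36 = 0.3753
Wq(M/M/1) = ρ/(μ−λ) = 0.3753/20.84 = 0.01801 hr
Wq(M/D/1) = ρ/(2(μ−λ)) = 0.009004 hr
Savings = 0.01801 − 0.009004 = 0.009004 hr

Final: 0.009004 hr


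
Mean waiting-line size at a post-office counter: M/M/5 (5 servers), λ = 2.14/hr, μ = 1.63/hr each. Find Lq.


a = λ/μ = 1.3129; ρ = a/5 = 0.2626
P₀ = 0.268835
Lq = P₀·a^c·ρ / (c!·(1−ρ)²) = 0.268835·3.90059·0.2626/(120·0.54379)
= 0.004219

Final: 0.004219


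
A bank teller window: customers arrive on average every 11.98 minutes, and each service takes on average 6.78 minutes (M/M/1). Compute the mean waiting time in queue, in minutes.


λ = 60/11.98 = 5.0083 /hr
μ = 60/6.78 = 8.8496 /hr
ρ = λ/μ = 5.0083/8.8496 = 0.5659
Wq = ρ/(μ−λ) = 0.5659/(8.8496−5.0083) = 0.14733 hr
In minutes: 0.14733·60 = 8.840 min

Final: 8.840 min


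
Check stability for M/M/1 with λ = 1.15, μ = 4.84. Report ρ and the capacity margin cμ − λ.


Total capacity cμ = 1·4.84 = 4.84/hr
ρ = λ/(cμ) = 1.15/4.84 = 0.2376
Stable ⇔ ρ < 1: YES
Spare capacity = cμ − λ = 4.84 − 1.15 = 3.69/hr

Final: ρ = 0.2376; stable; margin = 3.69/hr


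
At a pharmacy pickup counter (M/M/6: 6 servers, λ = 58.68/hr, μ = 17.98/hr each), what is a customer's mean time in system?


a = 3.2636; ρ = 0.5439; P₀ = 0.037209
Lq = P₀·a^c·ρ/(c!(1−ρ)²) = 0.16331
Wq = Lq/λ = 0.16331/58.68 = 0.002783 hr
W = Wq + 1/μ = 0.002783 + 0.05562 = 0.05840 hr

Final: 0.05840 hr


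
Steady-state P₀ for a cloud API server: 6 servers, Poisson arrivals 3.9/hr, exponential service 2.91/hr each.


a = λ/μ = 3.9/2.91 = 1.3402; ρ = a/c = 0.2234
Σ_{k=0}^{5} a^k/k! (terms k=0..5) = 1.00000 + 1.34021 + 0.89808 + 0.40120 + 0.13442 + 0.03603 = 3.80994
Tail: a^6/(6!(1−ρ)) = 5.79468/(720·0.7766) = 0.01036
P₀ = 1/(3.80994 + 0.01036) = 1/3.82030 = 0.261759

Final: 0.261759


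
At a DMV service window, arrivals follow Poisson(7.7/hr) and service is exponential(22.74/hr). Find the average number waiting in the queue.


ρ = 7.7/22.74 = 0.3386
Lq = ρ²/(1−ρ) = 0.1147/0.6614 = 0.1734

Final: 0.1734


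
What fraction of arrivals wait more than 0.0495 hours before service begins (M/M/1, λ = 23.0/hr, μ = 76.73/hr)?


ρ = 23.0/76.73 = 0.2998
P(Wq > t) = ρ·e^{−(μ−λ)t} = 0.2998·e^{−2.6596}
= 0.2998·0.069974 = 0.020975

Final: 0.020975


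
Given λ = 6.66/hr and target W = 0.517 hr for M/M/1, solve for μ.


W = 1/(μ−λ) ⇒ μ − λ = 1/W = 1/0.517 = 1.9342
μ = λ + 1/W = 6.66 + 1.9342 = 8.5942 per hr

Final: 8.5942 /hr


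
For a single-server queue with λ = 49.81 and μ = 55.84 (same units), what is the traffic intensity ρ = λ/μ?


ρ = λ/μ = 49.81/55.84 = 0.8920

Final: 0.8920


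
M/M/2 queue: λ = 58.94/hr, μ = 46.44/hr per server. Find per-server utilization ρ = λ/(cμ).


ρ = λ/(cμ) = 58.94/(2·46.44) = 58.94/92.88 = 0.6346

Final: 0.6346


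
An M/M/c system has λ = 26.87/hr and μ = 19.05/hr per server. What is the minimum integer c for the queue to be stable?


Stability requires cμ > λ ⇔ c > λ/μ.
λ/μ = 26.87/19.05 = 1.4105
Minimum integer c = ⌊1.4105⌋ + 1 = 2
Check: 2·19.05 = 38.10 > 26.87, while 1·19.05 = 19.05 ≤ 26.87

Final: 2 servers


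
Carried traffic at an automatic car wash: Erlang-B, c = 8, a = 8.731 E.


B(8,8.731) = 0.275148 (Erlang-B)
Carried load = a(1 − B) = 8.731·(1 − 0.275148) = 8.731·0.724852 = 6.3287 E

Final: 6.3287 Erlangs


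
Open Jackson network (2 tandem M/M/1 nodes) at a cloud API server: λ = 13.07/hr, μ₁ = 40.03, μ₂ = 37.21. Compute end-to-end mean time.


Each node sees arrival rate λ = 13.07/hr (tandem ⇒ throughput preserved).
W₁ = 1/(μ₁−λ) = 1/(40.03−13.07) = 0.03709 hr
W₂ = 1/(μ₂−λ) = 1/(37.21−13.07) = 0.04143 hr
W_total = W₁ + W₂ = 0.03709 + 0.04143 = 0.07852 hr

Final: 0.07852 hr


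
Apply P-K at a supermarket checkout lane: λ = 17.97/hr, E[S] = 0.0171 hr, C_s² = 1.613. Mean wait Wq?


ρ = λ·E[S] = 17.97·0.0171 = 0.3073
E[S²] = E[S]²(1+C_s²) = 0.0171²·(1+1.613) = 0.0007641
Wq = λ·E[S²]/(2(1−ρ)) = 17.97·0.0007641/(2·0.6927) = 0.009911 hr

Final: 0.009911 hr


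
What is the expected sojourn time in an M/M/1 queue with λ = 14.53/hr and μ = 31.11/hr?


W = 1/(μ−λ) = 1/(31.11 − 14.53) = 1/16.58 = 0.06031 hr

Final: 0.06031 hr


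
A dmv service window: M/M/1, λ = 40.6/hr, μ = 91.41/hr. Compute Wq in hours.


ρ = 40.6/91.41 = 0.4442
Wq = ρ/(μ−λ) = 0.4442/(91.41 − 40.6) = 0.4442/50.81 = 0.008741 hr

Final: 0.008741 hr


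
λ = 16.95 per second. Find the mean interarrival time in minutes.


Mean interarrival time = 1/λ = 1/16.95 second = 0.05900 second
In minutes: 0.05900 × 0.0166667 = 0.0009833 min

Final: 0.0009833 min


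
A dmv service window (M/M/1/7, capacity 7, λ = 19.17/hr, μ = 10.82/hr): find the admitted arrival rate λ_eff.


ρ = 1.7717; P_K = (1−ρ)ρ^7/(1−ρ^8) = 0.440110
λ_eff = λ(1 − P_K) = 19.17·(1 − 0.440110) = 19.17·0.559890 = 10.7331 /hr

Final: 10.7331 /hr


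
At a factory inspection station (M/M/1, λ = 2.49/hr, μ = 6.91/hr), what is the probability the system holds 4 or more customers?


ρ = 2.49/6.91 = 0.3603
P(N ≥ n) = ρ^n = 0.3603^4 = 0.016861

Final: 0.016861


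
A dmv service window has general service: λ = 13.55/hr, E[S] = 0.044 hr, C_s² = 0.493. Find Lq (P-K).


ρ = λ·E[S] = 13.55·0.044 = 0.5962
Lq = ρ²(1+C_s²)/(2(1−ρ)) = 0.3555·(1+0.493)/(2·0.4038)
= 0.3555·1.4930/0.8076 = 0.65712

Final: 0.65712


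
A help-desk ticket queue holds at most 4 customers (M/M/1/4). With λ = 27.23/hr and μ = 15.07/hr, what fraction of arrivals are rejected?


ρ = λ/μ = 27.23/15.07 = 1.8069
P_K = (1−ρ)ρ^K/(1−ρ^(K+1)) = (-0.8069·10.659518)/(1 − 19.260695)
= -8.601177/-18.260695 = 0.471021

Final: 0.471021


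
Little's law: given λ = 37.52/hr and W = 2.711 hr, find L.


L = λW = 37.52·2.711 = 101.7167

Final: 101.7167


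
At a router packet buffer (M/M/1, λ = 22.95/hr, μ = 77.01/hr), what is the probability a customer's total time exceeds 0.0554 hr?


W ~ Exponential(μ−λ) for M/M/1.
μ − λ = 77.01 − 22.95 = 54.0600
P(W > t) = e^{−(μ−λ)t} = e^{−2.9949} = 0.050040

Final: 0.050040


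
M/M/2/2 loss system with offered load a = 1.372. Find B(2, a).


B(c,a) = (a^c/c!) / Σ_{k=0}^{c} a^k/k!
a^2/2! = 0.941192
Σ terms (k=0..2): 1.00000 + 1.37200 + 0.94119 = 3.313192
B = 0.941192/3.313192 = 0.284074

Final: 0.284074


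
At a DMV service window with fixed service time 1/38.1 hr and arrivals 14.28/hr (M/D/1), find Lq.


ρ = 14.28/38.1 = 0.3748
M/D/1: Lq = ρ²/(2(1−ρ)) = 0.1405/(2·0.6252) = 0.11235

Final: 0.11235


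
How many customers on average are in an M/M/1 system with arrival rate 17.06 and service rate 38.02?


ρ = λ/μ = 17.06/38.02 = 0.4487
L = ρ/(1−ρ) = 0.4487/(1 − 0.4487) = 0.4487/0.5513 = 0.8139

Final: 0.8139


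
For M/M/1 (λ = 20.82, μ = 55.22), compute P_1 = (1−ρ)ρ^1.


ρ = 20.82/55.22 = 0.3770
P_n = (1−ρ)·ρ^n = (1 − 0.3770)·0.3770^1 = 0.6230·0.377037 = 0.234880

Final: 0.234880


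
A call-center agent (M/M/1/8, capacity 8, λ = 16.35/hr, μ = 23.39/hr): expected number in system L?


ρ = 16.35/23.39 = 0.6990
L = ρ[1 − (K+1)ρ^K + Kρ^(K+1)] / [(1−ρ)(1−ρ^(K+1))]
Numerator: 0.6990·(1 − 9·0.057003 + 8·0.039846) = 0.563226
Denominator: (0.3010)·(0.960154) = 0.288990
L = 0.563226/0.288990 = 1.9489

Final: 1.9489


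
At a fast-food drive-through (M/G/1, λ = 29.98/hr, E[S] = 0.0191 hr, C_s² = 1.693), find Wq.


ρ = λ·E[S] = 29.98·0.0191 = 0.5726
E[S²] = E[S]²(1+C_s²) = 0.0191²·(1+1.693) = 0.0009824
Wq = λ·E[S²]/(2(1−ρ)) = 29.98·0.0009824/(2·0.4274) = 0.03446 hr

Final: 0.03446 hr


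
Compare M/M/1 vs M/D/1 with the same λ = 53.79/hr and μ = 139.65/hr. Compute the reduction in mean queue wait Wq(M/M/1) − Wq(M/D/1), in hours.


ρ = 53.79/139.65 = 0.3852
Wq(M/M/1) = ρ/(μ−λ) = 0.3852/85.86 = 0.004486 hr
Wq(M/D/1) = ρ/(2(μ−λ)) = 0.002243 hr
Savings = 0.004486 − 0.002243 = 0.002243 hr

Final: 0.002243 hr


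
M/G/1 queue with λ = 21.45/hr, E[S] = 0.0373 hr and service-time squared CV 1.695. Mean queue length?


ρ = λ·E[S] = 21.45·0.0373 = 0.8001
Lq = ρ²(1+C_s²)/(2(1−ρ)) = 0.6401·(1+1.695)/(2·0.1999)
= 0.6401·2.6950/0.3998 = 4.31475

Final: 4.31475


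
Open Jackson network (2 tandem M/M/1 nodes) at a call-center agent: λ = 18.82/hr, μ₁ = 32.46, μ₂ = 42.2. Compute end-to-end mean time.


Each node sees arrival rate λ = 18.82/hr (tandem ⇒ throughput preserved).
W₁ = 1/(μ₁−λ) = 1/(32.46−18.82) = 0.07331 hr
W₂ = 1/(μ₂−λ) = 1/(42.2−18.82) = 0.04277 hr
W_total = W₁ + W₂ = 0.07331 + 0.04277 = 0.11609 hr

Final: 0.11609 hr


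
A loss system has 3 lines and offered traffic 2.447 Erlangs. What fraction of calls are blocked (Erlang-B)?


B(c,a) = (a^c/c!) / Σ_{k=0}^{c} a^k/k!
a^3/3! = 2.442028
Σ terms (k=0..3): 1.00000 + 2.44700 + 2.99390 + 2.44203 = 8.882933
B = 2.442028/8.882933 = 0.274912

Final: 0.274912


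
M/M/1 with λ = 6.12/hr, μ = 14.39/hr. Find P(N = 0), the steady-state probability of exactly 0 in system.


ρ = 6.12/14.39 = 0.4253
P_n = (1−ρ)·ρ^n = (1 − 0.4253)·0.4253^0 = 0.5747·1.000000 = 0.574705

Final: 0.574705


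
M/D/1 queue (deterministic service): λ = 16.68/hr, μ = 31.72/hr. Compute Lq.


ρ = 16.68/31.72 = 0.5259
M/D/1: Lq = ρ²/(2(1−ρ)) = 0.2765/(2·0.4741) = 0.29160

Final: 0.29160


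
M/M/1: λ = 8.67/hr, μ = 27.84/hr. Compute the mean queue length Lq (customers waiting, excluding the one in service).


ρ = 8.67/27.84 = 0.3114
Lq = ρ²/(1−ρ) = 0.09698/0.6886 = 0.1408

Final: 0.1408


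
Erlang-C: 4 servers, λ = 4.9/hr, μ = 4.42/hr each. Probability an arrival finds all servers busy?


a = λ/μ = 1.1086; ρ = a/4 = 0.2771
P₀ = 0.329247 (from M/M/c formula)
C(c,a) = [a^c/(c!(1−ρ))]·P₀ = [1.51041/(24·0.7229)]·0.329247
= 0.08706·0.329247 = 0.028665

Final: 0.028665


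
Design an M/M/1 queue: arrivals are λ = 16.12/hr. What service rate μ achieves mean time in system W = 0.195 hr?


W = 1/(μ−λ) ⇒ μ − λ = 1/W = 1/0.195 = 5.1282
μ = λ + 1/W = 16.12 + 5.1282 = 21.2482 per hr

Final: 21.2482 /hr


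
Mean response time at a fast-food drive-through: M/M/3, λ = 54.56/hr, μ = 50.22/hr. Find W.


a = 1.0864; ρ = 0.3621; P₀ = 0.332046
Lq = P₀·a^c·ρ/(c!(1−ρ)²) = 0.06316
Wq = Lq/λ = 0.06316/54.56 = 0.001158 hr
W = Wq + 1/μ = 0.001158 + 0.01991 = 0.02107 hr

Final: 0.02107 hr


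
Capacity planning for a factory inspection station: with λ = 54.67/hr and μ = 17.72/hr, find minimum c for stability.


Stability requires cμ > λ ⇔ c > λ/μ.
λ/μ = 54.67/17.72 = 3.0852
Minimum integer c = ⌊3.0852⌋ + 1 = 4
Check: 4·17.72 = 70.88 > 54.67, while 3·17.72 = 53.16 ≤ 54.67

Final: 4 servers


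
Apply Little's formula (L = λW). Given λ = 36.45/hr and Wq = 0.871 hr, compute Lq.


Lq = λWq = 36.45·0.871 = 31.7480

Final: 31.7480
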